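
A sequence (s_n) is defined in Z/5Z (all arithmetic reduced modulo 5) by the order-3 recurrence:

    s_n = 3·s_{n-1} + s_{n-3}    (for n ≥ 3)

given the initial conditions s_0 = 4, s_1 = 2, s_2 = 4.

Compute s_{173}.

s_3 = 3·4 + 0·2 + 1·4 = 1
s_4 = 3·1 + 0·4 + 1·2 = 0
s_5 = 3·0 + 0·1 + 1·4 = 4
s_6 = 3·4 + 0·0 + 1·1 = 3
s_7 = 3·3 + 0·4 + 1·0 = 4
s_8 = 3·4 + 0·3 + 1·4 = 1
s_9 = 3·1 + 0·4 + 1·3 = 1
s_10 = 3·1 + 0·1 + 1·4 = 2
s_11 = 3·2 + 0·1 + 1·1 = 2
s_12 = 3·2 + 0·2 + 1·1 = 2
s_13 = 3·2 + 0·2 + 1·2 = 3
s_14 = 3·3 + 0·2 + 1·2 = 1
s_15 = 3·1 + 0·3 + 1·2 = 0
s_16 = 3·0 + 0·1 + 1·3 = 3
s_17 = 3·3 + 0·0 + 1·1 = 0
s_18 = 3·0 + 0·3 + 1·0 = 0
s_19 = 3·0 + 0·0 + 1·3 = 3
s_20 = 3·3 + 0·0 + 1·0 = 4
s_21 = 3·4 + 0·3 + 1·0 = 2
s_22 = 3·2 + 0·4 + 1·3 = 4
(s_20, s_21, s_22) = (4, 2, 4) = (s_0, s_1, s_2), so the sequence has period 20.
173 ≡ 13 (mod 20), hence s_173 = s_13 = 3.

3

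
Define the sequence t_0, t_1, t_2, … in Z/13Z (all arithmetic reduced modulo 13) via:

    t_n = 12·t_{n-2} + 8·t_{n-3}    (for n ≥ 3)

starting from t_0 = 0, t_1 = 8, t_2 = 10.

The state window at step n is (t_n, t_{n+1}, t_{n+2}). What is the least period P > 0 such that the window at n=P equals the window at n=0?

732

n=0: window = (0, 8, 10)
n=1: window = (8, 10, 5)
n=2: window = (10, 5, 2)
n=3: window = (5, 2, 10)
n=4: window = (2, 10, 12)
n=5: window = (10, 12, 6)
n=6: window = (12, 6, 3)
n=7: window = (6, 3, 12)
n=8: window = (3, 12, 6)
n=9: window = (12, 6, 12)
n=10: window = (6, 12, 12)
n=11: window = (12, 12, 10)
n=12: window = (12, 10, 6)
n=13: window = (10, 6, 8)
n=14: window = (6, 8, 9)
n=15: window = (8, 9, 1)
n=16: window = (9, 1, 3)
n=17: window = (1, 3, 6)
n=18: window = (3, 6, 5)
n=19: window = (6, 5, 5)
n=20: window = (5, 5, 4)
n=21: window = (5, 4, 9)
n=22: window = (4, 9, 10)
n=23: window = (9, 10, 10)
n=24: window = (10, 10, 10)
n=25: window = (10, 10, 5)
n=26: window = (10, 5, 5)
n=27: window = (5, 5, 10)
n=28: window = (5, 10, 9)
n=29: window = (10, 9, 4)
n=30: window = (9, 4, 6)
n=31: window = (4, 6, 3)
n=32: window = (6, 3, 0)
n=33: window = (3, 0, 6)
n=34: window = (0, 6, 11)
n=35: window = (6, 11, 7)
n=36: window = (11, 7, 11)
n=37: window = (7, 11, 3)
n=38: window = (11, 3, 6)
n=39: window = (3, 6, 7)
n=40: window = (6, 7, 5)
…
n=730: window = (4, 11, 0)
n=731: window = (11, 0, 8)
n=732: window = (0, 8, 10)
window at n=732 equals window at n=0 → period = 732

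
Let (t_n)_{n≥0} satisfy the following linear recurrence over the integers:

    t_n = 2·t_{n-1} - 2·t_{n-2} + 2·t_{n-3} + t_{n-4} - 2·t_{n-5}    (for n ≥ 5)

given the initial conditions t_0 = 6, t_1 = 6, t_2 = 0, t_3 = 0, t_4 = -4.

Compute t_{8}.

-56

t_5 = 2·-4 + -2·0 + 2·0 + 1·6 + -2·6 = -14
t_6 = 2·-14 + -2·-4 + 2·0 + 1·0 + -2·6 = -32
t_7 = 2·-32 + -2·-14 + 2·-4 + 1·0 + -2·0 = -44
t_8 = 2·-44 + -2·-32 + 2·-14 + 1·-4 + -2·0 = -56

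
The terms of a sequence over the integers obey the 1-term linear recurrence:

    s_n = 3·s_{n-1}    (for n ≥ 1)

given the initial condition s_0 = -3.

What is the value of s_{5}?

s_1 = 3·-3 = -9
s_2 = 3·-9 = -27
s_3 = 3·-27 = -81
s_4 = 3·-81 = -243
s_5 = 3·-243 = -729

-729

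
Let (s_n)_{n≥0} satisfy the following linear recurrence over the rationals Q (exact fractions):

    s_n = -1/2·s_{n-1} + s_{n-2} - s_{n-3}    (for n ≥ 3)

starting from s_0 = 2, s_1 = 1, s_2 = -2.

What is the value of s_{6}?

-19/4

s_3 = -1/2·-2 + 1·1 + -1·2 = 0
s_4 = -1/2·0 + 1·-2 + -1·1 = -3
s_5 = -1/2·-3 + 1·0 + -1·-2 = 7/2
s_6 = -1/2·7/2 + 1·-3 + -1·0 = -19/4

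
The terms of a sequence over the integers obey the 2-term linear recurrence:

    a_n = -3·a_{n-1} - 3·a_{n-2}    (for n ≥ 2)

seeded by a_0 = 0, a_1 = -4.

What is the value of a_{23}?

708588

a_2 = -3·-4 + -3·0 = 12
a_3 = -3·12 + -3·-4 = -24
a_4 = -3·-24 + -3·12 = 36
a_5 = -3·36 + -3·-24 = -36
a_6 = -3·-36 + -3·36 = 0
a_7 = -3·0 + -3·-36 = 108
a_8 = -3·108 + -3·0 = -324
a_9 = -3·-324 + -3·108 = 648
a_10 = -3·648 + -3·-324 = -972
a_11 = -3·-972 + -3·648 = 972
a_12 = -3·972 + -3·-972 = 0
a_13 = -3·0 + -3·972 = -2916
a_14 = -3·-2916 + -3·0 = 8748
a_15 = -3·8748 + -3·-2916 = -17496
a_16 = -3·-17496 + -3·8748 = 26244
a_17 = -3·26244 + -3·-17496 = -26244
a_18 = -3·-26244 + -3·26244 = 0
a_19 = -3·0 + -3·-26244 = 78732
a_20 = -3·78732 + -3·0 = -236196
a_21 = -3·-236196 + -3·78732 = 472392
a_22 = -3·472392 + -3·-236196 = -708588
a_23 = -3·-708588 + -3·472392 = 708588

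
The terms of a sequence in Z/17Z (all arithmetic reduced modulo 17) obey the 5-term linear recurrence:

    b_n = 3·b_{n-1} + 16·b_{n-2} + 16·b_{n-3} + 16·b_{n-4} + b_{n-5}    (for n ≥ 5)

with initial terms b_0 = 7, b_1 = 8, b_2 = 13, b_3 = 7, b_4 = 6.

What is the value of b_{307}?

b_5 = 3·6 + 16·7 + 16·13 + 16·8 + 1·7 = 14
b_6 = 3·14 + 16·6 + 16·7 + 16·13 + 1·8 = 7
b_7 = 3·7 + 16·14 + 16·6 + 16·7 + 1·13 = 7
b_8 = 3·7 + 16·7 + 16·14 + 16·6 + 1·7 = 1
b_9 = 3·1 + 16·7 + 16·7 + 16·14 + 1·6 = 15
b_10 = 3·15 + 16·1 + 16·7 + 16·7 + 1·14 = 10
Continuing the recurrence:
  b_11 = 14;  b_12 = 6;  b_13 = 14;  b_14 = 10;  b_15 = 6;  b_16 = 2
  b_17 = 16;  b_18 = 10;  b_19 = 16;  b_20 = 9;  b_21 = 4;  b_22 = 10
  b_23 = 11;  b_24 = 9;  b_25 = 11;  b_26 = 7;  b_27 = 0;  b_28 = 1
  b_29 = 11;  b_30 = 2;  b_31 = 1;  b_32 = 6;  b_33 = 5;  b_34 = 0
  b_35 = 7;  b_36 = 11;  b_37 = 10;  b_38 = 0;  b_39 = 6;  b_40 = 4
  b_41 = 7;  b_42 = 4;  b_43 = 12;  b_44 = 10;  b_45 = 11;  b_46 = 14
  b_47 = 13;  b_48 = 16;  b_49 = 3;  b_50 = 11;  b_51 = 15;  b_52 = 11
  b_53 = 3;  b_54 = 9;  b_55 = 9;  b_56 = 2;  b_57 = 13;  b_58 = 5
  b_59 = 0;  b_60 = 6;  b_61 = 2;  b_62 = 8;  b_63 = 4;  b_64 = 13
  b_65 = 14;  b_66 = 2;  b_67 = 0;  b_68 = 9;  b_69 = 7;  b_70 = 7
  b_71 = 7;  b_72 = 15;  b_73 = 16;  b_74 = 9;  b_75 = 13;  b_76 = 6
  b_77 = 12;  b_78 = 7;  b_79 = 16;  b_80 = 2;  b_81 = 11;  b_82 = 3
  b_83 = 4;  b_84 = 12;  b_85 = 3;  b_86 = 1;  b_87 = 4;  b_88 = 0
  b_89 = 4;  b_90 = 10;  b_91 = 6;  b_92 = 8;  b_93 = 4;  b_94 = 9
  b_95 = 2;  b_96 = 8;  b_97 = 0;  b_98 = 2;  b_99 = 5;  b_100 = 7
  b_101 = 5;  b_102 = 1;  b_103 = 5;  b_104 = 7;  b_105 = 0;  b_106 = 9
  b_107 = 16;  b_108 = 3;  b_109 = 8;  b_110 = 13;  b_111 = 4;  b_112 = 4
  b_113 = 7;  b_114 = 8;  b_115 = 5;  b_116 = 0;  b_117 = 1;  b_118 = 14
  b_119 = 10;  b_120 = 3;  b_121 = 1;  b_122 = 11;  b_123 = 16;  b_124 = 9
  b_125 = 2;  b_126 = 5;  b_127 = 16;  b_128 = 14;  b_129 = 11;  b_130 = 0
  b_131 = 15;  b_132 = 2;  b_133 = 11;  b_134 = 10;  b_135 = 2;  b_136 = 15
  b_137 = 7;  b_138 = 5;  b_139 = 1;  b_140 = 12;  b_141 = 4;  b_142 = 1
  b_143 = 8;  b_144 = 8;  b_145 = 6;  b_146 = 5;  b_147 = 11;  b_148 = 5
  b_149 = 1;  b_150 = 5;  b_151 = 3;  b_152 = 9;  b_153 = 6;  b_154 = 2
  b_155 = 10;  b_156 = 16;  b_157 = 5;  b_158 = 10;  b_159 = 1;  b_160 = 16
  b_161 = 14;  b_162 = 3;  b_163 = 5;  b_164 = 0;  b_165 = 11;  b_166 = 5
  b_167 = 2;  b_168 = 12;  b_169 = 1;  b_170 = 12;  b_171 = 9;  b_172 = 4
  b_173 = 2;  b_174 = 16;  b_175 = 11;  b_176 = 3;  b_177 = 1;  b_178 = 9
  b_179 = 11;  b_180 = 14;  b_181 = 7;  b_182 = 5;  b_183 = 9;  b_184 = 12
  b_185 = 12;  b_186 = 0;  b_187 = 6;  b_188 = 3;  b_189 = 3;  b_190 = 12
  b_191 = 7;  b_192 = 9;  b_193 = 8;  b_194 = 16;  b_195 = 2;  b_196 = 14
  b_197 = 8;  b_198 = 0;  b_199 = 9;  b_200 = 7;  b_201 = 1;  b_202 = 12
  b_203 = 2;  b_204 = 12;  b_205 = 11;  b_206 = 8;  b_207 = 11;  b_208 = 4
  b_209 = 11;  b_210 = 4;  b_211 = 11;  b_212 = 8;  b_213 = 2;  b_214 = 11
  b_215 = 16;  b_216 = 4;  b_217 = 8;  b_218 = 12;  b_219 = 2;  b_220 = 15
  b_221 = 10;  b_222 = 9;  b_223 = 12;  b_224 = 4;  b_225 = 13;  b_226 = 7
  b_227 = 1;  b_228 = 8;  b_229 = 7;  b_230 = 1;  b_231 = 11;  b_232 = 1
  b_233 = 9;  b_234 = 4;  b_235 = 9;  b_236 = 7;  b_237 = 0;  b_238 = 6
  b_239 = 6;  b_240 = 14;  b_241 = 3;  b_242 = 0;  b_243 = 0;  b_244 = 6
  b_245 = 12;  b_246 = 16;  b_247 = 13;  b_248 = 5;  b_249 = 14;  b_250 = 3
  b_251 = 10;  b_252 = 4;  b_253 = 7;  b_254 = 1;  b_255 = 2;  b_256 = 4
  b_257 = 6;  b_258 = 1;  b_259 = 9;  b_260 = 1;  b_261 = 8;  b_262 = 2
  b_263 = 6;  b_264 = 16;  b_265 = 16;  b_266 = 15;  b_267 = 9;  b_268 = 3
  b_269 = 2;  b_270 = 12;  b_271 = 3;  b_272 = 1;  b_273 = 6;  b_274 = 4
  b_275 = 14;  b_276 = 0;  b_277 = 11;  b_278 = 4;  b_279 = 8;  b_280 = 6
  b_281 = 12;  b_282 = 12;  b_283 = 14;  b_284 = 3;  b_285 = 11;  b_286 = 16
  b_287 = 15;  b_288 = 12;  b_289 = 14;  b_290 = 10;  b_291 = 5;  b_292 = 11
  b_293 = 16;  b_294 = 2;  b_295 = 1;  b_296 = 13;  b_297 = 14;  b_298 = 8
  b_299 = 15;  b_300 = 11;  b_301 = 9;  b_302 = 7;  b_303 = 11;  b_304 = 4
  b_305 = 13
b_306 = 3·13 + 16·4 + 16·11 + 16·7 + 1·9 = 9
b_307 = 3·9 + 16·13 + 16·4 + 16·11 + 1·7 = 6

6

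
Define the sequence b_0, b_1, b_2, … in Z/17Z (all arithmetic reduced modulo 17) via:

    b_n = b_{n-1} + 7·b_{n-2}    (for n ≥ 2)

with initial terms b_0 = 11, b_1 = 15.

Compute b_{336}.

16

b_2 = 1·15 + 7·11 = 7
b_3 = 1·7 + 7·15 = 10
b_4 = 1·10 + 7·7 = 8
b_5 = 1·8 + 7·10 = 10
b_6 = 1·10 + 7·8 = 15
b_7 = 1·15 + 7·10 = 0
Continuing the recurrence:
  b_8 = 3;  b_9 = 3;  b_10 = 7;  b_11 = 11;  b_12 = 9;  b_13 = 1
  b_14 = 13;  b_15 = 3;  b_16 = 9;  b_17 = 13;  b_18 = 8;  b_19 = 14
  b_20 = 2;  b_21 = 15;  b_22 = 12;  b_23 = 15;  b_24 = 14;  b_25 = 0
  b_26 = 13;  b_27 = 13;  b_28 = 2;  b_29 = 8;  b_30 = 5;  b_31 = 10
  b_32 = 11;  b_33 = 13;  b_34 = 5;  b_35 = 11;  b_36 = 12;  b_37 = 4
  b_38 = 3;  b_39 = 14;  b_40 = 1;  b_41 = 14;  b_42 = 4;  b_43 = 0
  b_44 = 11;  b_45 = 11;  b_46 = 3;  b_47 = 12;  b_48 = 16;  b_49 = 15
  b_50 = 8;  b_51 = 11;  b_52 = 16;  b_53 = 8;  b_54 = 1;  b_55 = 6
  b_56 = 13;  b_57 = 4;  b_58 = 10;  b_59 = 4;  b_60 = 6;  b_61 = 0
  b_62 = 8;  b_63 = 8;  b_64 = 13;  b_65 = 1;  b_66 = 7;  b_67 = 14
  b_68 = 12;  b_69 = 8;  b_70 = 7;  b_71 = 12;  b_72 = 10;  b_73 = 9
  b_74 = 11;  b_75 = 6;  b_76 = 15;  b_77 = 6;  b_78 = 9;  b_79 = 0
  b_80 = 12;  b_81 = 12;  b_82 = 11;  b_83 = 10;  b_84 = 2;  b_85 = 4
  b_86 = 1;  b_87 = 12;  b_88 = 2;  b_89 = 1;  b_90 = 15;  b_91 = 5
  b_92 = 8;  b_93 = 9;  b_94 = 14;  b_95 = 9;  b_96 = 5;  b_97 = 0
  b_98 = 1;  b_99 = 1;  b_100 = 8;  b_101 = 15;  b_102 = 3;  b_103 = 6
  b_104 = 10;  b_105 = 1;  b_106 = 3;  b_107 = 10;  b_108 = 14;  b_109 = 16
  b_110 = 12;  b_111 = 5;  b_112 = 4;  b_113 = 5;  b_114 = 16;  b_115 = 0
  b_116 = 10;  b_117 = 10;  b_118 = 12;  b_119 = 14;  b_120 = 13;  b_121 = 9
  b_122 = 15;  b_123 = 10;  b_124 = 13;  b_125 = 15;  b_126 = 4;  b_127 = 7
  b_128 = 1;  b_129 = 16;  b_130 = 6;  b_131 = 16;  b_132 = 7;  b_133 = 0
  b_134 = 15;  b_135 = 15;  b_136 = 1;  b_137 = 4;  b_138 = 11;  b_139 = 5
  b_140 = 14;  b_141 = 15;  b_142 = 11;  b_143 = 14;  b_144 = 6;  b_145 = 2
  b_146 = 10;  b_147 = 7;  b_148 = 9;  b_149 = 7;  b_150 = 2;  b_151 = 0
  b_152 = 14;  b_153 = 14;  b_154 = 10;  b_155 = 6;  b_156 = 8;  b_157 = 16
  b_158 = 4;  b_159 = 14;  b_160 = 8;  b_161 = 4;  b_162 = 9;  b_163 = 3
  b_164 = 15;  b_165 = 2;  b_166 = 5;  b_167 = 2;  b_168 = 3;  b_169 = 0
  b_170 = 4;  b_171 = 4;  b_172 = 15;  b_173 = 9;  b_174 = 12;  b_175 = 7
  b_176 = 6;  b_177 = 4;  b_178 = 12;  b_179 = 6;  b_180 = 5;  b_181 = 13
  b_182 = 14;  b_183 = 3;  b_184 = 16;  b_185 = 3;  b_186 = 13;  b_187 = 0
  b_188 = 6;  b_189 = 6;  b_190 = 14;  b_191 = 5;  b_192 = 1;  b_193 = 2
  b_194 = 9;  b_195 = 6;  b_196 = 1;  b_197 = 9;  b_198 = 16;  b_199 = 11
  b_200 = 4;  b_201 = 13;  b_202 = 7;  b_203 = 13;  b_204 = 11;  b_205 = 0
  b_206 = 9;  b_207 = 9;  b_208 = 4;  b_209 = 16;  b_210 = 10;  b_211 = 3
  b_212 = 5;  b_213 = 9;  b_214 = 10;  b_215 = 5;  b_216 = 7;  b_217 = 8
  b_218 = 6;  b_219 = 11;  b_220 = 2;  b_221 = 11;  b_222 = 8;  b_223 = 0
  b_224 = 5;  b_225 = 5;  b_226 = 6;  b_227 = 7;  b_228 = 15;  b_229 = 13
  b_230 = 16;  b_231 = 5;  b_232 = 15;  b_233 = 16;  b_234 = 2;  b_235 = 12
  b_236 = 9;  b_237 = 8;  b_238 = 3;  b_239 = 8;  b_240 = 12;  b_241 = 0
  b_242 = 16;  b_243 = 16;  b_244 = 9;  b_245 = 2;  b_246 = 14;  b_247 = 11
  b_248 = 7;  b_249 = 16;  b_250 = 14;  b_251 = 7;  b_252 = 3;  b_253 = 1
  b_254 = 5;  b_255 = 12;  b_256 = 13;  b_257 = 12;  b_258 = 1;  b_259 = 0
  b_260 = 7;  b_261 = 7;  b_262 = 5;  b_263 = 3;  b_264 = 4;  b_265 = 8
  b_266 = 2;  b_267 = 7;  b_268 = 4;  b_269 = 2;  b_270 = 13;  b_271 = 10
  b_272 = 16;  b_273 = 1;  b_274 = 11;  b_275 = 1;  b_276 = 10;  b_277 = 0
  b_278 = 2;  b_279 = 2;  b_280 = 16;  b_281 = 13;  b_282 = 6;  b_283 = 12
  b_284 = 3;  b_285 = 2;  b_286 = 6;  b_287 = 3;  b_288 = 11;  b_289 = 15
  b_290 = 7;  b_291 = 10;  b_292 = 8;  b_293 = 10;  b_294 = 15;  b_295 = 0
  b_296 = 3;  b_297 = 3;  b_298 = 7;  b_299 = 11;  b_300 = 9;  b_301 = 1
  b_302 = 13;  b_303 = 3;  b_304 = 9;  b_305 = 13;  b_306 = 8;  b_307 = 14
  b_308 = 2;  b_309 = 15;  b_310 = 12;  b_311 = 15;  b_312 = 14;  b_313 = 0
  b_314 = 13;  b_315 = 13;  b_316 = 2;  b_317 = 8;  b_318 = 5;  b_319 = 10
  b_320 = 11;  b_321 = 13;  b_322 = 5;  b_323 = 11;  b_324 = 12;  b_325 = 4
  b_326 = 3;  b_327 = 14;  b_328 = 1;  b_329 = 14;  b_330 = 4;  b_331 = 0
  b_332 = 11;  b_333 = 11;  b_334 = 3
b_335 = 1·3 + 7·11 = 12
b_336 = 1·12 + 7·3 = 16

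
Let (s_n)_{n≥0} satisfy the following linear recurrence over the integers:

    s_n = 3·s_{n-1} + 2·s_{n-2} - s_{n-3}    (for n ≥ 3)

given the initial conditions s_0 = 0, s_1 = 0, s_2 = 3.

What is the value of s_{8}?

4860

s_3 = 3·3 + 2·0 + -1·0 = 9
s_4 = 3·9 + 2·3 + -1·0 = 33
s_5 = 3·33 + 2·9 + -1·3 = 114
s_6 = 3·114 + 2·33 + -1·9 = 399
s_7 = 3·399 + 2·114 + -1·33 = 1392
s_8 = 3·1392 + 2·399 + -1·114 = 4860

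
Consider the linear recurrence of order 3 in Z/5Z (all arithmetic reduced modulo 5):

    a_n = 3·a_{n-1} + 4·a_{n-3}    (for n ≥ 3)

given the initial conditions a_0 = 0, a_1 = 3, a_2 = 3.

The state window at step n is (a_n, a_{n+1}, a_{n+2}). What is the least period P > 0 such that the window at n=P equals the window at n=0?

62

n=0: window = (0, 3, 3)
n=1: window = (3, 3, 4)
n=2: window = (3, 4, 4)
n=3: window = (4, 4, 4)
n=4: window = (4, 4, 3)
n=5: window = (4, 3, 0)
n=6: window = (3, 0, 1)
n=7: window = (0, 1, 0)
n=8: window = (1, 0, 0)
n=9: window = (0, 0, 4)
n=10: window = (0, 4, 2)
n=11: window = (4, 2, 1)
n=12: window = (2, 1, 4)
n=13: window = (1, 4, 0)
n=14: window = (4, 0, 4)
n=15: window = (0, 4, 3)
n=16: window = (4, 3, 4)
n=17: window = (3, 4, 3)
n=18: window = (4, 3, 1)
n=19: window = (3, 1, 4)
n=20: window = (1, 4, 4)
n=21: window = (4, 4, 1)
n=22: window = (4, 1, 4)
n=23: window = (1, 4, 3)
n=24: window = (4, 3, 3)
n=25: window = (3, 3, 0)
n=26: window = (3, 0, 2)
n=27: window = (0, 2, 3)
n=28: window = (2, 3, 4)
n=29: window = (3, 4, 0)
n=30: window = (4, 0, 2)
n=31: window = (0, 2, 2)
n=32: window = (2, 2, 1)
n=33: window = (2, 1, 1)
n=34: window = (1, 1, 1)
n=35: window = (1, 1, 2)
n=36: window = (1, 2, 0)
n=37: window = (2, 0, 4)
n=38: window = (0, 4, 0)
n=39: window = (4, 0, 0)
n=40: window = (0, 0, 1)
…
n=60: window = (2, 1, 0)
n=61: window = (1, 0, 3)
n=62: window = (0, 3, 3)
window at n=62 equals window at n=0 → period = 62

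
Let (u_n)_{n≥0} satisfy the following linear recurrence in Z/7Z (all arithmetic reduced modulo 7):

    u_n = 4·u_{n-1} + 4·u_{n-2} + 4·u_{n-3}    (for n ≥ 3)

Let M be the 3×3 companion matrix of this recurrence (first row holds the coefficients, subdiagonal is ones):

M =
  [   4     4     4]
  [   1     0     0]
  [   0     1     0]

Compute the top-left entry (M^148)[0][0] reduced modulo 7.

0

(M^148)[0][0] is the top entry after applying M 148 times to the unit state (1, 0, 0). Equivalently it is h_{150} for the auxiliary sequence (h_n) obeying the same recurrence with h_2 = 1 and h_i = 0 for 0 ≤ i < 2:
h_3 = 4·1 + 4·0 + 4·0 = 4
h_4 = 4·4 + 4·1 + 4·0 = 6
h_5 = 4·6 + 4·4 + 4·1 = 2
h_6 = 4·2 + 4·6 + 4·4 = 6
h_7 = 4·6 + 4·2 + 4·6 = 0
h_8 = 4·0 + 4·6 + 4·2 = 4
h_9 = 4·4 + 4·0 + 4·6 = 5
h_10 = 4·5 + 4·4 + 4·0 = 1
h_11 = 4·1 + 4·5 + 4·4 = 5
h_12 = 4·5 + 4·1 + 4·5 = 2
h_13 = 4·2 + 4·5 + 4·1 = 4
h_14 = 4·4 + 4·2 + 4·5 = 2
h_15 = 4·2 + 4·4 + 4·2 = 4
h_16 = 4·4 + 4·2 + 4·4 = 5
h_17 = 4·5 + 4·4 + 4·2 = 2
h_18 = 4·2 + 4·5 + 4·4 = 2
h_19 = 4·2 + 4·2 + 4·5 = 1
h_20 = 4·1 + 4·2 + 4·2 = 6
h_21 = 4·6 + 4·1 + 4·2 = 1
h_22 = 4·1 + 4·6 + 4·1 = 4
h_23 = 4·4 + 4·1 + 4·6 = 2
h_24 = 4·2 + 4·4 + 4·1 = 0
h_25 = 4·0 + 4·2 + 4·4 = 3
h_26 = 4·3 + 4·0 + 4·2 = 6
h_27 = 4·6 + 4·3 + 4·0 = 1
h_28 = 4·1 + 4·6 + 4·3 = 5
h_29 = 4·5 + 4·1 + 4·6 = 6
h_30 = 4·6 + 4·5 + 4·1 = 6
h_31 = 4·6 + 4·6 + 4·5 = 5
h_32 = 4·5 + 4·6 + 4·6 = 5
h_33 = 4·5 + 4·5 + 4·6 = 1
h_34 = 4·1 + 4·5 + 4·5 = 2
h_35 = 4·2 + 4·1 + 4·5 = 4
h_36 = 4·4 + 4·2 + 4·1 = 0
h_37 = 4·0 + 4·4 + 4·2 = 3
h_38 = 4·3 + 4·0 + 4·4 = 0
h_39 = 4·0 + 4·3 + 4·0 = 5
h_40 = 4·5 + 4·0 + 4·3 = 4
h_41 = 4·4 + 4·5 + 4·0 = 1
h_42 = 4·1 + 4·4 + 4·5 = 5
h_43 = 4·5 + 4·1 + 4·4 = 5
h_44 = 4·5 + 4·5 + 4·1 = 2
h_45 = 4·2 + 4·5 + 4·5 = 6
h_46 = 4·6 + 4·2 + 4·5 = 3
h_47 = 4·3 + 4·6 + 4·2 = 2
h_48 = 4·2 + 4·3 + 4·6 = 2
h_49 = 4·2 + 4·2 + 4·3 = 0
h_50 = 4·0 + 4·2 + 4·2 = 2
h_51 = 4·2 + 4·0 + 4·2 = 2
h_52 = 4·2 + 4·2 + 4·0 = 2
h_53 = 4·2 + 4·2 + 4·2 = 3
h_54 = 4·3 + 4·2 + 4·2 = 0
h_55 = 4·0 + 4·3 + 4·2 = 6
h_56 = 4·6 + 4·0 + 4·3 = 1
h_57 = 4·1 + 4·6 + 4·0 = 0
h_58 = 4·0 + 4·1 + 4·6 = 0
h_59 = 4·0 + 4·0 + 4·1 = 4
h_60 = 4·4 + 4·0 + 4·0 = 2
h_61 = 4·2 + 4·4 + 4·0 = 3
h_62 = 4·3 + 4·2 + 4·4 = 1
h_63 = 4·1 + 4·3 + 4·2 = 3
h_64 = 4·3 + 4·1 + 4·3 = 0
h_65 = 4·0 + 4·3 + 4·1 = 2
h_66 = 4·2 + 4·0 + 4·3 = 6
h_67 = 4·6 + 4·2 + 4·0 = 4
h_68 = 4·4 + 4·6 + 4·2 = 6
h_69 = 4·6 + 4·4 + 4·6 = 1
h_70 = 4·1 + 4·6 + 4·4 = 2
h_71 = 4·2 + 4·1 + 4·6 = 1
h_72 = 4·1 + 4·2 + 4·1 = 2
h_73 = 4·2 + 4·1 + 4·2 = 6
h_74 = 4·6 + 4·2 + 4·1 = 1
h_75 = 4·1 + 4·6 + 4·2 = 1
h_76 = 4·1 + 4·1 + 4·6 = 4
h_77 = 4·4 + 4·1 + 4·1 = 3
h_78 = 4·3 + 4·4 + 4·1 = 4
h_79 = 4·4 + 4·3 + 4·4 = 2
h_80 = 4·2 + 4·4 + 4·3 = 1
h_81 = 4·1 + 4·2 + 4·4 = 0
h_82 = 4·0 + 4·1 + 4·2 = 5
h_83 = 4·5 + 4·0 + 4·1 = 3
h_84 = 4·3 + 4·5 + 4·0 = 4
h_85 = 4·4 + 4·3 + 4·5 = 6
h_86 = 4·6 + 4·4 + 4·3 = 3
h_87 = 4·3 + 4·6 + 4·4 = 3
h_88 = 4·3 + 4·3 + 4·6 = 6
h_89 = 4·6 + 4·3 + 4·3 = 6
h_90 = 4·6 + 4·6 + 4·3 = 4
h_91 = 4·4 + 4·6 + 4·6 = 1
h_92 = 4·1 + 4·4 + 4·6 = 2
h_93 = 4·2 + 4·1 + 4·4 = 0
h_94 = 4·0 + 4·2 + 4·1 = 5
h_95 = 4·5 + 4·0 + 4·2 = 0
h_96 = 4·0 + 4·5 + 4·0 = 6
h_97 = 4·6 + 4·0 + 4·5 = 2
h_98 = 4·2 + 4·6 + 4·0 = 4
h_99 = 4·4 + 4·2 + 4·6 = 6
h_100 = 4·6 + 4·4 + 4·2 = 6
h_101 = 4·6 + 4·6 + 4·4 = 1
h_102 = 4·1 + 4·6 + 4·6 = 3
h_103 = 4·3 + 4·1 + 4·6 = 5
h_104 = 4·5 + 4·3 + 4·1 = 1
h_105 = 4·1 + 4·5 + 4·3 = 1
h_106 = 4·1 + 4·1 + 4·5 = 0
h_107 = 4·0 + 4·1 + 4·1 = 1
h_108 = 4·1 + 4·0 + 4·1 = 1
h_109 = 4·1 + 4·1 + 4·0 = 1
h_110 = 4·1 + 4·1 + 4·1 = 5
h_111 = 4·5 + 4·1 + 4·1 = 0
h_112 = 4·0 + 4·5 + 4·1 = 3
h_113 = 4·3 + 4·0 + 4·5 = 4
h_114 = 4·4 + 4·3 + 4·0 = 0
h_115 = 4·0 + 4·4 + 4·3 = 0
h_116 = 4·0 + 4·0 + 4·4 = 2
h_117 = 4·2 + 4·0 + 4·0 = 1
h_118 = 4·1 + 4·2 + 4·0 = 5
h_119 = 4·5 + 4·1 + 4·2 = 4
h_120 = 4·4 + 4·5 + 4·1 = 5
h_121 = 4·5 + 4·4 + 4·5 = 0
h_122 = 4·0 + 4·5 + 4·4 = 1
h_123 = 4·1 + 4·0 + 4·5 = 3
h_124 = 4·3 + 4·1 + 4·0 = 2
h_125 = 4·2 + 4·3 + 4·1 = 3
h_126 = 4·3 + 4·2 + 4·3 = 4
h_127 = 4·4 + 4·3 + 4·2 = 1
h_128 = 4·1 + 4·4 + 4·3 = 4
h_129 = 4·4 + 4·1 + 4·4 = 1
h_130 = 4·1 + 4·4 + 4·1 = 3
h_131 = 4·3 + 4·1 + 4·4 = 4
h_132 = 4·4 + 4·3 + 4·1 = 4
h_133 = 4·4 + 4·4 + 4·3 = 2
h_134 = 4·2 + 4·4 + 4·4 = 5
h_135 = 4·5 + 4·2 + 4·4 = 2
h_136 = 4·2 + 4·5 + 4·2 = 1
h_137 = 4·1 + 4·2 + 4·5 = 4
h_138 = 4·4 + 4·1 + 4·2 = 0
h_139 = 4·0 + 4·4 + 4·1 = 6
h_140 = 4·6 + 4·0 + 4·4 = 5
h_141 = 4·5 + 4·6 + 4·0 = 2
h_142 = 4·2 + 4·5 + 4·6 = 3
h_143 = 4·3 + 4·2 + 4·5 = 5
h_144 = 4·5 + 4·3 + 4·2 = 5
h_145 = 4·5 + 4·5 + 4·3 = 3
h_146 = 4·3 + 4·5 + 4·5 = 3
h_147 = 4·3 + 4·3 + 4·5 = 2
h_148 = 4·2 + 4·3 + 4·3 = 4
h_149 = 4·4 + 4·2 + 4·3 = 1
h_150 = 4·1 + 4·4 + 4·2 = 0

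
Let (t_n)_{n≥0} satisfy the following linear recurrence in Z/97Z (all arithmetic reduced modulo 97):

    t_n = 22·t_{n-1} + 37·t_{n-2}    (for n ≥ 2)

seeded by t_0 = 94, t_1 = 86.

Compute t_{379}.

t_2 = 22·86 + 37·94 = 35
t_3 = 22·35 + 37·86 = 72
t_4 = 22·72 + 37·35 = 66
t_5 = 22·66 + 37·72 = 42
t_6 = 22·42 + 37·66 = 68
t_7 = 22·68 + 37·42 = 43
t_8 = 22·43 + 37·68 = 67
t_9 = 22·67 + 37·43 = 58
t_10 = 22·58 + 37·67 = 69
t_11 = 22·69 + 37·58 = 75
t_12 = 22·75 + 37·69 = 32
t_13 = 22·32 + 37·75 = 84
t_14 = 22·84 + 37·32 = 25
t_15 = 22·25 + 37·84 = 69
t_16 = 22·69 + 37·25 = 18
t_17 = 22·18 + 37·69 = 39
t_18 = 22·39 + 37·18 = 69
t_19 = 22·69 + 37·39 = 51
t_20 = 22·51 + 37·69 = 86
t_21 = 22·86 + 37·51 = 93
t_22 = 22·93 + 37·86 = 87
t_23 = 22·87 + 37·93 = 20
t_24 = 22·20 + 37·87 = 70
t_25 = 22·70 + 37·20 = 49
t_26 = 22·49 + 37·70 = 79
t_27 = 22·79 + 37·49 = 59
t_28 = 22·59 + 37·79 = 50
t_29 = 22·50 + 37·59 = 82
t_30 = 22·82 + 37·50 = 65
t_31 = 22·65 + 37·82 = 2
t_32 = 22·2 + 37·65 = 24
t_33 = 22·24 + 37·2 = 20
t_34 = 22·20 + 37·24 = 67
t_35 = 22·67 + 37·20 = 80
t_36 = 22·80 + 37·67 = 68
t_37 = 22·68 + 37·80 = 91
t_38 = 22·91 + 37·68 = 56
t_39 = 22·56 + 37·91 = 40
t_40 = 22·40 + 37·56 = 42
t_41 = 22·42 + 37·40 = 76
t_42 = 22·76 + 37·42 = 25
t_43 = 22·25 + 37·76 = 64
t_44 = 22·64 + 37·25 = 5
t_45 = 22·5 + 37·64 = 53
t_46 = 22·53 + 37·5 = 90
t_47 = 22·90 + 37·53 = 61
t_48 = 22·61 + 37·90 = 16
t_49 = 22·16 + 37·61 = 87
t_50 = 22·87 + 37·16 = 81
t_51 = 22·81 + 37·87 = 54
t_52 = 22·54 + 37·81 = 14
t_53 = 22·14 + 37·54 = 75
t_54 = 22·75 + 37·14 = 34
t_55 = 22·34 + 37·75 = 31
t_56 = 22·31 + 37·34 = 0
t_57 = 22·0 + 37·31 = 80
t_58 = 22·80 + 37·0 = 14
t_59 = 22·14 + 37·80 = 67
t_60 = 22·67 + 37·14 = 52
t_61 = 22·52 + 37·67 = 34
t_62 = 22·34 + 37·52 = 53
t_63 = 22·53 + 37·34 = 96
t_64 = 22·96 + 37·53 = 96
t_65 = 22·96 + 37·96 = 38
t_66 = 22·38 + 37·96 = 23
t_67 = 22·23 + 37·38 = 69
t_68 = 22·69 + 37·23 = 41
t_69 = 22·41 + 37·69 = 60
t_70 = 22·60 + 37·41 = 24
t_71 = 22·24 + 37·60 = 32
t_72 = 22·32 + 37·24 = 40
t_73 = 22·40 + 37·32 = 27
t_74 = 22·27 + 37·40 = 37
t_75 = 22·37 + 37·27 = 67
t_76 = 22·67 + 37·37 = 30
t_77 = 22·30 + 37·67 = 35
t_78 = 22·35 + 37·30 = 37
t_79 = 22·37 + 37·35 = 72
t_80 = 22·72 + 37·37 = 43
t_81 = 22·43 + 37·72 = 21
t_82 = 22·21 + 37·43 = 16
t_83 = 22·16 + 37·21 = 62
t_84 = 22·62 + 37·16 = 16
t_85 = 22·16 + 37·62 = 27
t_86 = 22·27 + 37·16 = 22
t_87 = 22·22 + 37·27 = 28
t_88 = 22·28 + 37·22 = 72
t_89 = 22·72 + 37·28 = 1
t_90 = 22·1 + 37·72 = 67
t_91 = 22·67 + 37·1 = 56
t_92 = 22·56 + 37·67 = 25
t_93 = 22·25 + 37·56 = 3
t_94 = 22·3 + 37·25 = 21
t_95 = 22·21 + 37·3 = 88
t_96 = 22·88 + 37·21 = 94
t_97 = 22·94 + 37·88 = 86
(t_96, t_97) = (94, 86) = (t_0, t_1), so the sequence has period 96.
379 ≡ 91 (mod 96), hence t_379 = t_91 = 56.

56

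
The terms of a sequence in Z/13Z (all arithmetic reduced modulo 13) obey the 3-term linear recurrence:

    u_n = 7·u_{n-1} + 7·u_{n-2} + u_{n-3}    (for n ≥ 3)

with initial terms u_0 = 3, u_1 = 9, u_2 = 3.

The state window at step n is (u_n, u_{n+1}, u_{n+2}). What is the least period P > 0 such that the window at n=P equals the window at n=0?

n=0: window = (3, 9, 3)
n=1: window = (9, 3, 9)
n=2: window = (3, 9, 2)
n=3: window = (9, 2, 2)
n=4: window = (2, 2, 11)
n=5: window = (2, 11, 2)
n=6: window = (11, 2, 2)
n=7: window = (2, 2, 0)
n=8: window = (2, 0, 3)
n=9: window = (0, 3, 10)
n=10: window = (3, 10, 0)
n=11: window = (10, 0, 8)
n=12: window = (0, 8, 1)
n=13: window = (8, 1, 11)
n=14: window = (1, 11, 1)
n=15: window = (11, 1, 7)
n=16: window = (1, 7, 2)
n=17: window = (7, 2, 12)
n=18: window = (2, 12, 1)
n=19: window = (12, 1, 2)
n=20: window = (1, 2, 7)
n=21: window = (2, 7, 12)
n=22: window = (7, 12, 5)
n=23: window = (12, 5, 9)
n=24: window = (5, 9, 6)
n=25: window = (9, 6, 6)
n=26: window = (6, 6, 2)
n=27: window = (6, 2, 10)
n=28: window = (2, 10, 12)
n=29: window = (10, 12, 0)
n=30: window = (12, 0, 3)
n=31: window = (0, 3, 7)
n=32: window = (3, 7, 5)
n=33: window = (7, 5, 9)
n=34: window = (5, 9, 1)
n=35: window = (9, 1, 10)
n=36: window = (1, 10, 8)
n=37: window = (10, 8, 10)
n=38: window = (8, 10, 6)
n=39: window = (10, 6, 3)
n=40: window = (6, 3, 8)
…
n=181: window = (9, 10, 3)
n=182: window = (10, 3, 9)
n=183: window = (3, 9, 3)
window at n=183 equals window at n=0 → period = 183

183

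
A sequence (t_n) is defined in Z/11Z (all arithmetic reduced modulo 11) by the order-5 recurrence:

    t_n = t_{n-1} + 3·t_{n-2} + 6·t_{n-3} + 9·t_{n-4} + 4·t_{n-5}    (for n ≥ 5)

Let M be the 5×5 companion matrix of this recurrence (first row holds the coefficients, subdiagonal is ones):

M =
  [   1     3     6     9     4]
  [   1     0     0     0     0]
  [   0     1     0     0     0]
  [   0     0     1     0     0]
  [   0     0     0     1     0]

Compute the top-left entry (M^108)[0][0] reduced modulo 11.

9

(M^108)[0][0] is the top entry after applying M 108 times to the unit state (1, 0, 0, 0, 0). Equivalently it is h_{112} for the auxiliary sequence (h_n) obeying the same recurrence with h_4 = 1 and h_i = 0 for 0 ≤ i < 4:
h_5 = 1·1 + 3·0 + 6·0 + 9·0 + 4·0 = 1
h_6 = 1·1 + 3·1 + 6·0 + 9·0 + 4·0 = 4
h_7 = 1·4 + 3·1 + 6·1 + 9·0 + 4·0 = 2
h_8 = 1·2 + 3·4 + 6·1 + 9·1 + 4·0 = 7
h_9 = 1·7 + 3·2 + 6·4 + 9·1 + 4·1 = 6
h_10 = 1·6 + 3·7 + 6·2 + 9·4 + 4·1 = 2
h_11 = 1·2 + 3·6 + 6·7 + 9·2 + 4·4 = 8
h_12 = 1·8 + 3·2 + 6·6 + 9·7 + 4·2 = 0
h_13 = 1·0 + 3·8 + 6·2 + 9·6 + 4·7 = 8
h_14 = 1·8 + 3·0 + 6·8 + 9·2 + 4·6 = 10
h_15 = 1·10 + 3·8 + 6·0 + 9·8 + 4·2 = 4
h_16 = 1·4 + 3·10 + 6·8 + 9·0 + 4·8 = 4
h_17 = 1·4 + 3·4 + 6·10 + 9·8 + 4·0 = 5
h_18 = 1·5 + 3·4 + 6·4 + 9·10 + 4·8 = 9
h_19 = 1·9 + 3·5 + 6·4 + 9·4 + 4·10 = 3
h_20 = 1·3 + 3·9 + 6·5 + 9·4 + 4·4 = 2
h_21 = 1·2 + 3·3 + 6·9 + 9·5 + 4·4 = 5
h_22 = 1·5 + 3·2 + 6·3 + 9·9 + 4·5 = 9
h_23 = 1·9 + 3·5 + 6·2 + 9·3 + 4·9 = 0
h_24 = 1·0 + 3·9 + 6·5 + 9·2 + 4·3 = 10
h_25 = 1·10 + 3·0 + 6·9 + 9·5 + 4·2 = 7
h_26 = 1·7 + 3·10 + 6·0 + 9·9 + 4·5 = 6
h_27 = 1·6 + 3·7 + 6·10 + 9·0 + 4·9 = 2
h_28 = 1·2 + 3·6 + 6·7 + 9·10 + 4·0 = 9
h_29 = 1·9 + 3·2 + 6·6 + 9·7 + 4·10 = 0
h_30 = 1·0 + 3·9 + 6·2 + 9·6 + 4·7 = 0
h_31 = 1·0 + 3·0 + 6·9 + 9·2 + 4·6 = 8
h_32 = 1·8 + 3·0 + 6·0 + 9·9 + 4·2 = 9
h_33 = 1·9 + 3·8 + 6·0 + 9·0 + 4·9 = 3
h_34 = 1·3 + 3·9 + 6·8 + 9·0 + 4·0 = 1
h_35 = 1·1 + 3·3 + 6·9 + 9·8 + 4·0 = 4
h_36 = 1·4 + 3·1 + 6·3 + 9·9 + 4·8 = 6
h_37 = 1·6 + 3·4 + 6·1 + 9·3 + 4·9 = 10
h_38 = 1·10 + 3·6 + 6·4 + 9·1 + 4·3 = 7
h_39 = 1·7 + 3·10 + 6·6 + 9·4 + 4·1 = 3
h_40 = 1·3 + 3·7 + 6·10 + 9·6 + 4·4 = 0
h_41 = 1·0 + 3·3 + 6·7 + 9·10 + 4·6 = 0
h_42 = 1·0 + 3·0 + 6·3 + 9·7 + 4·10 = 0
h_43 = 1·0 + 3·0 + 6·0 + 9·3 + 4·7 = 0
h_44 = 1·0 + 3·0 + 6·0 + 9·0 + 4·3 = 1
(h_40, h_41, h_42, h_43, h_44) = (0, 0, 0, 0, 1) = (h_0, h_1, h_2, h_3, h_4), so the sequence has period 40.
112 ≡ 32 (mod 40), hence h_112 = h_32 = 9.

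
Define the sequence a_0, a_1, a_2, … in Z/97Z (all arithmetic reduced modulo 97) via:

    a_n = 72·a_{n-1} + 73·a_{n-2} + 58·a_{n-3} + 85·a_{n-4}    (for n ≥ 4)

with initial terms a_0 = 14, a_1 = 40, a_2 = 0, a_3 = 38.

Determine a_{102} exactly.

a_4 = 72·38 + 73·0 + 58·40 + 85·14 = 38
a_5 = 72·38 + 73·38 + 58·0 + 85·40 = 83
a_6 = 72·83 + 73·38 + 58·38 + 85·0 = 90
a_7 = 72·90 + 73·83 + 58·38 + 85·38 = 28
a_8 = 72·28 + 73·90 + 58·83 + 85·38 = 43
a_9 = 72·43 + 73·28 + 58·90 + 85·83 = 52
a_10 = 72·52 + 73·43 + 58·28 + 85·90 = 55
a_11 = 72·55 + 73·52 + 58·43 + 85·28 = 20
a_12 = 72·20 + 73·55 + 58·52 + 85·43 = 1
a_13 = 72·1 + 73·20 + 58·55 + 85·52 = 24
a_14 = 72·24 + 73·1 + 58·20 + 85·55 = 70
a_15 = 72·70 + 73·24 + 58·1 + 85·20 = 14
a_16 = 72·14 + 73·70 + 58·24 + 85·1 = 29
a_17 = 72·29 + 73·14 + 58·70 + 85·24 = 92
a_18 = 72·92 + 73·29 + 58·14 + 85·70 = 80
a_19 = 72·80 + 73·92 + 58·29 + 85·14 = 22
a_20 = 72·22 + 73·80 + 58·92 + 85·29 = 93
a_21 = 72·93 + 73·22 + 58·80 + 85·92 = 4
a_22 = 72·4 + 73·93 + 58·22 + 85·80 = 21
a_23 = 72·21 + 73·4 + 58·93 + 85·22 = 47
a_24 = 72·47 + 73·21 + 58·4 + 85·93 = 56
a_25 = 72·56 + 73·47 + 58·21 + 85·4 = 0
a_26 = 72·0 + 73·56 + 58·47 + 85·21 = 63
a_27 = 72·63 + 73·0 + 58·56 + 85·47 = 42
a_28 = 72·42 + 73·63 + 58·0 + 85·56 = 64
a_29 = 72·64 + 73·42 + 58·63 + 85·0 = 76
a_30 = 72·76 + 73·64 + 58·42 + 85·63 = 87
a_31 = 72·87 + 73·76 + 58·64 + 85·42 = 82
a_32 = 72·82 + 73·87 + 58·76 + 85·64 = 84
a_33 = 72·84 + 73·82 + 58·87 + 85·76 = 66
a_34 = 72·66 + 73·84 + 58·82 + 85·87 = 46
a_35 = 72·46 + 73·66 + 58·84 + 85·82 = 87
a_36 = 72·87 + 73·46 + 58·66 + 85·84 = 26
a_37 = 72·26 + 73·87 + 58·46 + 85·66 = 11
a_38 = 72·11 + 73·26 + 58·87 + 85·46 = 6
a_39 = 72·6 + 73·11 + 58·26 + 85·87 = 50
a_40 = 72·50 + 73·6 + 58·11 + 85·26 = 96
a_41 = 72·96 + 73·50 + 58·6 + 85·11 = 11
a_42 = 72·11 + 73·96 + 58·50 + 85·6 = 55
a_43 = 72·55 + 73·11 + 58·96 + 85·50 = 31
a_44 = 72·31 + 73·55 + 58·11 + 85·96 = 10
a_45 = 72·10 + 73·31 + 58·55 + 85·11 = 27
a_46 = 72·27 + 73·10 + 58·31 + 85·55 = 29
a_47 = 72·29 + 73·27 + 58·10 + 85·31 = 96
a_48 = 72·96 + 73·29 + 58·27 + 85·10 = 96
a_49 = 72·96 + 73·96 + 58·29 + 85·27 = 49
a_50 = 72·49 + 73·96 + 58·96 + 85·29 = 42
a_51 = 72·42 + 73·49 + 58·96 + 85·96 = 56
a_52 = 72·56 + 73·42 + 58·49 + 85·96 = 58
a_53 = 72·58 + 73·56 + 58·42 + 85·49 = 24
a_54 = 72·24 + 73·58 + 58·56 + 85·42 = 73
a_55 = 72·73 + 73·24 + 58·58 + 85·56 = 0
a_56 = 72·0 + 73·73 + 58·24 + 85·58 = 11
a_57 = 72·11 + 73·0 + 58·73 + 85·24 = 82
a_58 = 72·82 + 73·11 + 58·0 + 85·73 = 11
a_59 = 72·11 + 73·82 + 58·11 + 85·0 = 44
a_60 = 72·44 + 73·11 + 58·82 + 85·11 = 59
a_61 = 72·59 + 73·44 + 58·11 + 85·82 = 33
a_62 = 72·33 + 73·59 + 58·44 + 85·11 = 82
a_63 = 72·82 + 73·33 + 58·59 + 85·44 = 52
a_64 = 72·52 + 73·82 + 58·33 + 85·59 = 72
a_65 = 72·72 + 73·52 + 58·82 + 85·33 = 51
a_66 = 72·51 + 73·72 + 58·52 + 85·82 = 96
a_67 = 72·96 + 73·51 + 58·72 + 85·52 = 25
a_68 = 72·25 + 73·96 + 58·51 + 85·72 = 38
a_69 = 72·38 + 73·25 + 58·96 + 85·51 = 11
a_70 = 72·11 + 73·38 + 58·25 + 85·96 = 81
a_71 = 72·81 + 73·11 + 58·38 + 85·25 = 3
a_72 = 72·3 + 73·81 + 58·11 + 85·38 = 6
a_73 = 72·6 + 73·3 + 58·81 + 85·11 = 76
a_74 = 72·76 + 73·6 + 58·3 + 85·81 = 68
a_75 = 72·68 + 73·76 + 58·6 + 85·3 = 86
a_76 = 72·86 + 73·68 + 58·76 + 85·6 = 69
a_77 = 72·69 + 73·86 + 58·68 + 85·76 = 19
a_78 = 72·19 + 73·69 + 58·86 + 85·68 = 4
a_79 = 72·4 + 73·19 + 58·69 + 85·86 = 86
a_80 = 72·86 + 73·4 + 58·19 + 85·69 = 65
a_81 = 72·65 + 73·86 + 58·4 + 85·19 = 1
a_82 = 72·1 + 73·65 + 58·86 + 85·4 = 57
a_83 = 72·57 + 73·1 + 58·65 + 85·86 = 28
a_84 = 72·28 + 73·57 + 58·1 + 85·65 = 23
a_85 = 72·23 + 73·28 + 58·57 + 85·1 = 10
a_86 = 72·10 + 73·23 + 58·28 + 85·57 = 41
a_87 = 72·41 + 73·10 + 58·23 + 85·28 = 24
a_88 = 72·24 + 73·41 + 58·10 + 85·23 = 78
a_89 = 72·78 + 73·24 + 58·41 + 85·10 = 23
a_90 = 72·23 + 73·78 + 58·24 + 85·41 = 5
a_91 = 72·5 + 73·23 + 58·78 + 85·24 = 67
a_92 = 72·67 + 73·5 + 58·23 + 85·78 = 58
a_93 = 72·58 + 73·67 + 58·5 + 85·23 = 60
a_94 = 72·60 + 73·58 + 58·67 + 85·5 = 61
a_95 = 72·61 + 73·60 + 58·58 + 85·67 = 80
a_96 = 72·80 + 73·61 + 58·60 + 85·58 = 96
a_97 = 72·96 + 73·80 + 58·61 + 85·60 = 50
a_98 = 72·50 + 73·96 + 58·80 + 85·61 = 63
a_99 = 72·63 + 73·50 + 58·96 + 85·80 = 87
a_100 = 72·87 + 73·63 + 58·50 + 85·96 = 1
a_101 = 72·1 + 73·87 + 58·63 + 85·50 = 68
a_102 = 72·68 + 73·1 + 58·87 + 85·63 = 44

44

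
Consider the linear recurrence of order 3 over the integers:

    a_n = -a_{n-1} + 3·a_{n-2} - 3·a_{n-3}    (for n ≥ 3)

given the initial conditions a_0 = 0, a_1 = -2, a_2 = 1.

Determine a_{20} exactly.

a_3 = -1·1 + 3·-2 + -3·0 = -7
a_4 = -1·-7 + 3·1 + -3·-2 = 16
a_5 = -1·16 + 3·-7 + -3·1 = -40
a_6 = -1·-40 + 3·16 + -3·-7 = 109
a_7 = -1·109 + 3·-40 + -3·16 = -277
a_8 = -1·-277 + 3·109 + -3·-40 = 724
a_9 = -1·724 + 3·-277 + -3·109 = -1882
a_10 = -1·-1882 + 3·724 + -3·-277 = 4885
a_11 = -1·4885 + 3·-1882 + -3·724 = -12703
a_12 = -1·-12703 + 3·4885 + -3·-1882 = 33004
a_13 = -1·33004 + 3·-12703 + -3·4885 = -85768
a_14 = -1·-85768 + 3·33004 + -3·-12703 = 222889
a_15 = -1·222889 + 3·-85768 + -3·33004 = -579205
a_16 = -1·-579205 + 3·222889 + -3·-85768 = 1505176
a_17 = -1·1505176 + 3·-579205 + -3·222889 = -3911458
a_18 = -1·-3911458 + 3·1505176 + -3·-579205 = 10164601
a_19 = -1·10164601 + 3·-3911458 + -3·1505176 = -26414503
a_20 = -1·-26414503 + 3·10164601 + -3·-3911458 = 68642680

68642680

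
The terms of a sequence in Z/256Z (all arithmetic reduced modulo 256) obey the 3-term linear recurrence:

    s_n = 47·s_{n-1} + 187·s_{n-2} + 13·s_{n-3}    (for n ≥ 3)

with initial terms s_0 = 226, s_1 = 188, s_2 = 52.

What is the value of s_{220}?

174

s_3 = 47·52 + 187·188 + 13·226 = 90
s_4 = 47·90 + 187·52 + 13·188 = 14
s_5 = 47·14 + 187·90 + 13·52 = 244
s_6 = 47·244 + 187·14 + 13·90 = 152
s_7 = 47·152 + 187·244 + 13·14 = 218
s_8 = 47·218 + 187·152 + 13·244 = 114
Continuing the recurrence:
  s_9 = 228;  s_10 = 52;  s_11 = 226;  s_12 = 14;  s_13 = 76;  s_14 = 168
  s_15 = 18;  s_16 = 226;  s_17 = 44;  s_18 = 20;  s_19 = 74;  s_20 = 110
  s_21 = 68;  s_22 = 152;  s_23 = 42;  s_24 = 50;  s_25 = 148;  s_26 = 212
  s_27 = 146;  s_28 = 46;  s_29 = 220;  s_30 = 104;  s_31 = 34;  s_32 = 98
  s_33 = 28;  s_34 = 116;  s_35 = 186;  s_36 = 78;  s_37 = 20;  s_38 = 24
  s_39 = 250;  s_40 = 114;  s_41 = 196;  s_42 = 244;  s_43 = 194;  s_44 = 206
  s_45 = 236;  s_46 = 168;  s_47 = 178;  s_48 = 98;  s_49 = 140;  s_50 = 84
  s_51 = 170;  s_52 = 174;  s_53 = 100;  s_54 = 24;  s_55 = 74;  s_56 = 50
  s_57 = 116;  s_58 = 148;  s_59 = 114;  s_60 = 238;  s_61 = 124;  s_62 = 104
  s_63 = 194;  s_64 = 226;  s_65 = 124;  s_66 = 180;  s_67 = 26;  s_68 = 142
  s_69 = 52;  s_70 = 152;  s_71 = 26;  s_72 = 114;  s_73 = 164;  s_74 = 180
  s_75 = 162;  s_76 = 142;  s_77 = 140;  s_78 = 168;  s_79 = 82;  s_80 = 226
  s_81 = 236;  s_82 = 148;  s_83 = 10;  s_84 = 238;  s_85 = 132;  s_86 = 152
  s_87 = 106;  s_88 = 50;  s_89 = 84;  s_90 = 84;  s_91 = 82;  s_92 = 174
  s_93 = 28;  s_94 = 104;  s_95 = 98;  s_96 = 98;  s_97 = 220;  s_98 = 244
  s_99 = 122;  s_100 = 206;  s_101 = 84;  s_102 = 24;  s_103 = 58;  s_104 = 114
  s_105 = 132;  s_106 = 116;  s_107 = 130;  s_108 = 78;  s_109 = 44;  s_110 = 168
  s_111 = 242;  s_112 = 98;  s_113 = 76;  s_114 = 212;  s_115 = 106;  s_116 = 46
  s_117 = 164;  s_118 = 24;  s_119 = 138;  s_120 = 50;  s_121 = 52;  s_122 = 20
  s_123 = 50;  s_124 = 110;  s_125 = 188;  s_126 = 104;  s_127 = 2;  s_128 = 226
  s_129 = 60;  s_130 = 52;  s_131 = 218;  s_132 = 14;  s_133 = 116;  s_134 = 152
  s_135 = 90;  s_136 = 114;  s_137 = 100;  s_138 = 52;  s_139 = 98;  s_140 = 14
  s_141 = 204;  s_142 = 168;  s_143 = 146;  s_144 = 226;  s_145 = 172;  s_146 = 20
  s_147 = 202;  s_148 = 110;  s_149 = 196;  s_150 = 152;  s_151 = 170;  s_152 = 50
  s_153 = 20;  s_154 = 212;  s_155 = 18;  s_156 = 46;  s_157 = 92;  s_158 = 104
  s_159 = 162;  s_160 = 98;  s_161 = 156;  s_162 = 116;  s_163 = 58;  s_164 = 78
  s_165 = 148;  s_166 = 24;  s_167 = 122;  s_168 = 114;  s_169 = 68;  s_170 = 244
  s_171 = 66;  s_172 = 206;  s_173 = 108;  s_174 = 168;  s_175 = 50;  s_176 = 98
  s_177 = 12;  s_178 = 84;  s_179 = 42;  s_180 = 174;  s_181 = 228;  s_182 = 24
  s_183 = 202;  s_184 = 50;  s_185 = 244;  s_186 = 148;  s_187 = 242;  s_188 = 238
  s_189 = 252;  s_190 = 104;  s_191 = 66;  s_192 = 226;  s_193 = 252;  s_194 = 180
  s_195 = 154;  s_196 = 142;  s_197 = 180;  s_198 = 152;  s_199 = 154;  s_200 = 114
  s_201 = 36;  s_202 = 180;  s_203 = 34;  s_204 = 142;  s_205 = 12;  s_206 = 168
  s_207 = 210;  s_208 = 226;  s_209 = 108;  s_210 = 148;  s_211 = 138;  s_212 = 238
  s_213 = 4;  s_214 = 152;  s_215 = 234;  s_216 = 50;  s_217 = 212;  s_218 = 84
s_219 = 47·84 + 187·212 + 13·50 = 210
s_220 = 47·210 + 187·84 + 13·212 = 174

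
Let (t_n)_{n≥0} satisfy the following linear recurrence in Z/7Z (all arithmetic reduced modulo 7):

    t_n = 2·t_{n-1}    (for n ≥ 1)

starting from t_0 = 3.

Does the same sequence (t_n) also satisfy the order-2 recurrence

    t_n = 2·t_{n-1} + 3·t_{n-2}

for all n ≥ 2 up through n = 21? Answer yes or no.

no

Terms t_0..t_21: 3, 6, 5, 3, 6, 5, 3, 6, 5, 3, 6, 5, 3, 6, 5, 3, 6, 5, 3, 6, 5, 3
n=2: candidate gives 0, actual t_2 = 5 ✗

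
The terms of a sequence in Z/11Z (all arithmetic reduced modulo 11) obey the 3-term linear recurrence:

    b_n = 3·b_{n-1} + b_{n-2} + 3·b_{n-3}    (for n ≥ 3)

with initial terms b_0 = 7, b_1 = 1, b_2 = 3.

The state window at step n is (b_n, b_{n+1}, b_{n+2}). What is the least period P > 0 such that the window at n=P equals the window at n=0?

n=0: window = (7, 1, 3)
n=1: window = (1, 3, 9)
n=2: window = (3, 9, 0)
n=3: window = (9, 0, 7)
n=4: window = (0, 7, 4)
n=5: window = (7, 4, 8)
n=6: window = (4, 8, 5)
n=7: window = (8, 5, 2)
n=8: window = (5, 2, 2)
n=9: window = (2, 2, 1)
n=10: window = (2, 1, 0)
n=11: window = (1, 0, 7)
n=12: window = (0, 7, 2)
n=13: window = (7, 2, 2)
n=14: window = (2, 2, 7)
n=15: window = (2, 7, 7)
n=16: window = (7, 7, 1)
n=17: window = (7, 1, 9)
n=18: window = (1, 9, 5)
n=19: window = (9, 5, 5)
n=20: window = (5, 5, 3)
n=21: window = (5, 3, 7)
n=22: window = (3, 7, 6)
n=23: window = (7, 6, 1)
n=24: window = (6, 1, 8)
n=25: window = (1, 8, 10)
n=26: window = (8, 10, 8)
n=27: window = (10, 8, 3)
n=28: window = (8, 3, 3)
n=29: window = (3, 3, 3)
n=30: window = (3, 3, 10)
n=31: window = (3, 10, 9)
n=32: window = (10, 9, 2)
n=33: window = (9, 2, 1)
n=34: window = (2, 1, 10)
n=35: window = (1, 10, 4)
n=36: window = (10, 4, 3)
n=37: window = (4, 3, 10)
n=38: window = (3, 10, 1)
n=39: window = (10, 1, 0)
n=40: window = (1, 0, 9)
…
n=118: window = (10, 5, 7)
n=119: window = (5, 7, 1)
n=120: window = (7, 1, 3)
window at n=120 equals window at n=0 → period = 120

120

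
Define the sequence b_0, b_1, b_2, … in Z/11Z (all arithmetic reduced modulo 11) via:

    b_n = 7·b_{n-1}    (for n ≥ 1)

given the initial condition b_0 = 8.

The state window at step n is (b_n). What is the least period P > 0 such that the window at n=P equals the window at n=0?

10

n=0: window = (8)
n=1: window = (1)
n=2: window = (7)
n=3: window = (5)
n=4: window = (2)
n=5: window = (3)
n=6: window = (10)
n=7: window = (4)
n=8: window = (6)
n=9: window = (9)
n=10: window = (8)
window at n=10 equals window at n=0 → period = 10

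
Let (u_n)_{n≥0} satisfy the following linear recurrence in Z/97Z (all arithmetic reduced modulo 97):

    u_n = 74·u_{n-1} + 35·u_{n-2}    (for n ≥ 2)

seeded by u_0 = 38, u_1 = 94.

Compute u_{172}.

28

u_2 = 74·94 + 35·38 = 41
u_3 = 74·41 + 35·94 = 19
u_4 = 74·19 + 35·41 = 28
u_5 = 74·28 + 35·19 = 21
u_6 = 74·21 + 35·28 = 12
u_7 = 74·12 + 35·21 = 71
u_8 = 74·71 + 35·12 = 48
u_9 = 74·48 + 35·71 = 23
u_10 = 74·23 + 35·48 = 84
u_11 = 74·84 + 35·23 = 37
u_12 = 74·37 + 35·84 = 52
u_13 = 74·52 + 35·37 = 2
u_14 = 74·2 + 35·52 = 28
u_15 = 74·28 + 35·2 = 8
u_16 = 74·8 + 35·28 = 20
u_17 = 74·20 + 35·8 = 14
u_18 = 74·14 + 35·20 = 87
u_19 = 74·87 + 35·14 = 41
u_20 = 74·41 + 35·87 = 65
u_21 = 74·65 + 35·41 = 37
u_22 = 74·37 + 35·65 = 66
u_23 = 74·66 + 35·37 = 68
u_24 = 74·68 + 35·66 = 67
u_25 = 74·67 + 35·68 = 63
u_26 = 74·63 + 35·67 = 23
u_27 = 74·23 + 35·63 = 27
u_28 = 74·27 + 35·23 = 87
u_29 = 74·87 + 35·27 = 11
u_30 = 74·11 + 35·87 = 76
u_31 = 74·76 + 35·11 = 92
u_32 = 74·92 + 35·76 = 59
u_33 = 74·59 + 35·92 = 20
u_34 = 74·20 + 35·59 = 53
u_35 = 74·53 + 35·20 = 63
u_36 = 74·63 + 35·53 = 18
u_37 = 74·18 + 35·63 = 45
u_38 = 74·45 + 35·18 = 80
u_39 = 74·80 + 35·45 = 26
u_40 = 74·26 + 35·80 = 68
u_41 = 74·68 + 35·26 = 25
u_42 = 74·25 + 35·68 = 59
u_43 = 74·59 + 35·25 = 3
u_44 = 74·3 + 35·59 = 56
u_45 = 74·56 + 35·3 = 78
u_46 = 74·78 + 35·56 = 69
u_47 = 74·69 + 35·78 = 76
u_48 = 74·76 + 35·69 = 85
u_49 = 74·85 + 35·76 = 26
u_50 = 74·26 + 35·85 = 49
u_51 = 74·49 + 35·26 = 74
u_52 = 74·74 + 35·49 = 13
u_53 = 74·13 + 35·74 = 60
u_54 = 74·60 + 35·13 = 45
u_55 = 74·45 + 35·60 = 95
u_56 = 74·95 + 35·45 = 69
u_57 = 74·69 + 35·95 = 89
u_58 = 74·89 + 35·69 = 77
u_59 = 74·77 + 35·89 = 83
u_60 = 74·83 + 35·77 = 10
u_61 = 74·10 + 35·83 = 56
u_62 = 74·56 + 35·10 = 32
u_63 = 74·32 + 35·56 = 60
u_64 = 74·60 + 35·32 = 31
u_65 = 74·31 + 35·60 = 29
u_66 = 74·29 + 35·31 = 30
u_67 = 74·30 + 35·29 = 34
u_68 = 74·34 + 35·30 = 74
u_69 = 74·74 + 35·34 = 70
u_70 = 74·70 + 35·74 = 10
u_71 = 74·10 + 35·70 = 86
u_72 = 74·86 + 35·10 = 21
u_73 = 74·21 + 35·86 = 5
u_74 = 74·5 + 35·21 = 38
u_75 = 74·38 + 35·5 = 77
u_76 = 74·77 + 35·38 = 44
u_77 = 74·44 + 35·77 = 34
u_78 = 74·34 + 35·44 = 79
u_79 = 74·79 + 35·34 = 52
u_80 = 74·52 + 35·79 = 17
u_81 = 74·17 + 35·52 = 71
u_82 = 74·71 + 35·17 = 29
u_83 = 74·29 + 35·71 = 72
u_84 = 74·72 + 35·29 = 38
u_85 = 74·38 + 35·72 = 94
(u_84, u_85) = (38, 94) = (u_0, u_1), so the sequence has period 84.
172 ≡ 4 (mod 84), hence u_172 = u_4 = 28.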